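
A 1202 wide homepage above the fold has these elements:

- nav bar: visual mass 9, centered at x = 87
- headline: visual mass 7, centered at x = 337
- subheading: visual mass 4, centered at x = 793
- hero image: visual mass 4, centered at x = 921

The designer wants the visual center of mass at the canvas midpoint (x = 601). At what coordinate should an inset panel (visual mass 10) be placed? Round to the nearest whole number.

After adding the inset panel, total weight = 9 + 7 + 4 + 4 + 10 = 34.
x: need Σw·x = 34·601 = 20434. Existing = 9·87 + 7·337 + 4·793 + 4·921 = 9998. Remainder 10436 / 10 ≈ 1043.60.

x ≈ 1044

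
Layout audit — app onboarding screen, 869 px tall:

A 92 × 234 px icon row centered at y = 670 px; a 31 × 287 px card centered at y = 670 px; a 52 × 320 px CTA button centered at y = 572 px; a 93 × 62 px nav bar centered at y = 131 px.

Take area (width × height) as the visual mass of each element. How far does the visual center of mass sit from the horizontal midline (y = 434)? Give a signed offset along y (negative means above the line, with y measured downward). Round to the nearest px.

≈ 146 px

Taking area as weight: icon row 92·234 = 21528, card 31·287 = 8897, CTA button 52·320 = 16640, nav bar 93·62 = 5766. Sum 52831.
Σw·y = 21528·670 + 8897·670 + 16640·572 + 5766·131 = 30658176, so ȳ = 30658176/52831 ≈ 580.31.
Against y = 434, that's 580.31 − 434 = 146.31.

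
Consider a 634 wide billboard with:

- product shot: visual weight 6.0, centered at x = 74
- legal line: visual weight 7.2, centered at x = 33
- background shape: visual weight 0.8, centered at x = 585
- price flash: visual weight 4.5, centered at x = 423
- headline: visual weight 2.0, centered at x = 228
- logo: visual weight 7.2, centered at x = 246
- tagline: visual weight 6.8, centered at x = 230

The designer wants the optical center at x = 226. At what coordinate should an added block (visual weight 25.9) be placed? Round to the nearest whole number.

x ≈ 263

New total weight: (6.0 + 7.2 + 0.8 + 4.5 + 2.0 + 7.2 + 6.8) + 25.9 = 60.4.
Along x: (6844.3 + 25.9·x) / 60.4 = 226 (existing moment 6.0·74 + 7.2·33 + 0.8·585 + 4.5·423 + 2.0·228 + 7.2·246 + 6.8·230 = 6844.3) ⇒ x = (13650.4 − 6844.3) / 25.9 ≈ 262.78.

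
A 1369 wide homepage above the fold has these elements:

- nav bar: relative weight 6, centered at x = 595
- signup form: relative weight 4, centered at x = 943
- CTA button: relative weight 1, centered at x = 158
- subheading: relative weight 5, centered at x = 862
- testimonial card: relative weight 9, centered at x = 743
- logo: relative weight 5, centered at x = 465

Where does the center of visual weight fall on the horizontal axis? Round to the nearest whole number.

x ≈ 694

Weights sum to 6 + 4 + 1 + 5 + 9 + 5 = 30.
x: (6·595 + 4·943 + 1·158 + 5·862 + 9·743 + 5·465) / 30 = 20822 / 30 ≈ 694.07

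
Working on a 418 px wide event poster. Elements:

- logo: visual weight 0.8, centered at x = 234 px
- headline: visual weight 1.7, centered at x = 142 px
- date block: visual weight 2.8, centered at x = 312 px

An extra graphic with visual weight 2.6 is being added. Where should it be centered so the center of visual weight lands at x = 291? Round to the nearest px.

After adding the extra graphic, total weight = 0.8 + 1.7 + 2.8 + 2.6 = 7.9.
x: need Σw·x = 7.9·291 = 2298.9. Existing = 0.8·234 + 1.7·142 + 2.8·312 = 1302.2. Remainder 996.7 / 2.6 ≈ 383.35.

x ≈ 383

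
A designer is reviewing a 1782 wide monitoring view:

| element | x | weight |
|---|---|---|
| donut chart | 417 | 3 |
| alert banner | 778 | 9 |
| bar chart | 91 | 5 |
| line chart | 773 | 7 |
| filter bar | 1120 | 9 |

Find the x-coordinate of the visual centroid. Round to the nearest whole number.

Σw = 3 + 9 + 5 + 7 + 9 = 33.
x-moment: 3·417 + 9·778 + 5·91 + 7·773 + 9·1120 = 24199; centroid 24199/33 ≈ 733.30.

x ≈ 733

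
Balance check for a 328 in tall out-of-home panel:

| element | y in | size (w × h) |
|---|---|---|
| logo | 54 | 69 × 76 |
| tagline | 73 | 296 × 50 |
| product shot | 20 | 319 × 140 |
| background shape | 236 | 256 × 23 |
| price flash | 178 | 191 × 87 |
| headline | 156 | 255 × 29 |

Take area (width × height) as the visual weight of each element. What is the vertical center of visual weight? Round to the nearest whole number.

Areas → weights: logo 69·76 = 5244, tagline 296·50 = 14800, product shot 319·140 = 44660, background shape 256·23 = 5888, price flash 191·87 = 16617, headline 255·29 = 7395; Σw = 94604.
y-moment: 5244·54 + 14800·73 + 44660·20 + 5888·236 + 16617·178 + 7395·156 = 7757790; centroid 7757790/94604 ≈ 82.00.

y ≈ 82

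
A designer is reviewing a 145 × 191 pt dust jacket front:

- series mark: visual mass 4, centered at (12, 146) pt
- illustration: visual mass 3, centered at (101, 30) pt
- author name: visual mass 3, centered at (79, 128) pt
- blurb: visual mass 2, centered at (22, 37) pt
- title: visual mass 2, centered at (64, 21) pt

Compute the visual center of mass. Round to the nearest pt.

(54, 84)

Σw = 4 + 3 + 3 + 2 + 2 = 14.
x-moment: 4·12 + 3·101 + 3·79 + 2·22 + 2·64 = 760; centroid 760/14 ≈ 54.29.
y-moment: 4·146 + 3·30 + 3·128 + 2·37 + 2·21 = 1174; centroid 1174/14 ≈ 83.86.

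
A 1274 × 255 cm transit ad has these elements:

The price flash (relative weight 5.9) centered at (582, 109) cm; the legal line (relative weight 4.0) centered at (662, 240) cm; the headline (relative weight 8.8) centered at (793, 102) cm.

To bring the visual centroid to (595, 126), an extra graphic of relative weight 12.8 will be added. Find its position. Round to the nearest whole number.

New total weight: (5.9 + 4.0 + 8.8) + 12.8 = 31.5.
x: target moment 31.5×595 = 18742.5; current 5.9·582 + 4.0·662 + 8.8·793 = 13060.2; the extra graphic supplies 5682.3, so x = 5682.3/12.8 ≈ 443.93.
y: target moment 31.5×126 = 3969.0; current 5.9·109 + 4.0·240 + 8.8·102 = 2500.7; the extra graphic supplies 1468.3, so y = 1468.3/12.8 ≈ 114.71.

(444, 115)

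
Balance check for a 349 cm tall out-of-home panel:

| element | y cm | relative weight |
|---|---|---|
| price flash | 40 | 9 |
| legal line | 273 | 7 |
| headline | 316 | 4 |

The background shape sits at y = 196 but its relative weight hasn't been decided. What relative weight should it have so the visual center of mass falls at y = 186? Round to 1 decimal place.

Known weights sum to 9 + 7 + 4 = 20; their moment is 9·40 + 7·273 + 4·316 = 3535.
For the centroid to hit 186: (3535 + w·196) / (20 + w) = 186.
Rearranging, w·(196 − 186) = 186·20 − 3535 = 185, so w ≈ 185/10 = 18.50.

w ≈ 18.5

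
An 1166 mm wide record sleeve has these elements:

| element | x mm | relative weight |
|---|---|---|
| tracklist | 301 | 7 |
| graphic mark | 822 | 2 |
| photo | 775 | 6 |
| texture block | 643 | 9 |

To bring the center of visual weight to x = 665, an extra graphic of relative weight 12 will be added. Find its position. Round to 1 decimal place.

x ≈ 812.7

With the extra graphic, Σw becomes 7 + 2 + 6 + 9 + 12 = 36.
x: target moment 36×665 = 23940; current 7·301 + 2·822 + 6·775 + 9·643 = 14188; the extra graphic supplies 9752, so x = 9752/12 ≈ 812.67.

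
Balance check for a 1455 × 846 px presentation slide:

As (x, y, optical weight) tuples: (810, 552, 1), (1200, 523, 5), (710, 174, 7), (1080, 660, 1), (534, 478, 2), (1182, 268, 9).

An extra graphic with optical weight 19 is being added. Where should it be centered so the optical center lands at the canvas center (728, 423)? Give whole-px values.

New total weight: (1 + 5 + 7 + 1 + 2 + 9) + 19 = 44.
x: target moment 44×728 = 32032; current 1·810 + 5·1200 + 7·710 + 1·1080 + 2·534 + 9·1182 = 24566; the extra graphic supplies 7466, so x = 7466/19 ≈ 392.95.
y: target moment 44×423 = 18612; current 1·552 + 5·523 + 7·174 + 1·660 + 2·478 + 9·268 = 8413; the extra graphic supplies 10199, so y = 10199/19 ≈ 536.79.

(393, 537)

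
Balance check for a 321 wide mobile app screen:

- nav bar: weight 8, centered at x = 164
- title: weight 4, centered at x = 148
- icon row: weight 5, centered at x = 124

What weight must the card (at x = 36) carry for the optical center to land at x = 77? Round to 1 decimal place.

Existing Σw = 17 (8 + 4 + 5); existing moment 8·164 + 4·148 + 5·124 = 2524.
For the centroid to hit 77: (2524 + w·36) / (17 + w) = 77.
Rearranging, w·(36 − 77) = 77·17 − 2524 = -1215, so w ≈ -1215/-41 = 29.63.

w ≈ 29.6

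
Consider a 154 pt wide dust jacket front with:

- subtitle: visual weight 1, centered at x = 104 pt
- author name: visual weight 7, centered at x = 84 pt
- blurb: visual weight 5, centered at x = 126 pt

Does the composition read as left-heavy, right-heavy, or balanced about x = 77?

Weights sum to 1 + 7 + 5 = 13.
x: (1·104 + 7·84 + 5·126) / 13 = 1322 / 13 ≈ 101.69
101.7 lies right of the midline 77, so the layout is right-heavy.

right-heavy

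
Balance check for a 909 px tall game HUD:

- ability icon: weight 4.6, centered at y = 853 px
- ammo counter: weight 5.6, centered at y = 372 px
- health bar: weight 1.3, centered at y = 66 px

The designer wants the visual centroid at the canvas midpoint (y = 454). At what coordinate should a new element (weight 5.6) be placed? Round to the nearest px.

With the new element, Σw becomes 4.6 + 5.6 + 1.3 + 5.6 = 17.1.
y: target moment 17.1×454 = 7763.4; current 4.6·853 + 5.6·372 + 1.3·66 = 6092.8; the new element supplies 1670.6, so y = 1670.6/5.6 ≈ 298.32.

y ≈ 298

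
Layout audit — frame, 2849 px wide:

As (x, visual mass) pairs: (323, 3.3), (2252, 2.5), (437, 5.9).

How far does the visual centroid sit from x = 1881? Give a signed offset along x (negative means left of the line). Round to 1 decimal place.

≈ -1088.3 px

Weights sum to 3.3 + 2.5 + 5.9 = 11.7.
Σw·x = 3.3·323 + 2.5·2252 + 5.9·437 = 9274.2, so x̄ = 9274.2/11.7 ≈ 792.67.
Offset from x = 1881: 792.67 − 1881 ≈ -1088.33.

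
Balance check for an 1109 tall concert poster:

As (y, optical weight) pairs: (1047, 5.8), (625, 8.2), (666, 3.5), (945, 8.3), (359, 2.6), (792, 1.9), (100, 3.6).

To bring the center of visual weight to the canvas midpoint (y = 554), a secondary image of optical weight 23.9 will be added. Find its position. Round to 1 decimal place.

New total weight: (5.8 + 8.2 + 3.5 + 8.3 + 2.6 + 1.9 + 3.6) + 23.9 = 57.8.
y: target moment 57.8×554 = 32021.2; current 5.8·1047 + 8.2·625 + 3.5·666 + 8.3·945 + 2.6·359 + 1.9·792 + 3.6·100 = 24170.3; the secondary image supplies 7850.9, so y = 7850.9/23.9 ≈ 328.49.

y ≈ 328.5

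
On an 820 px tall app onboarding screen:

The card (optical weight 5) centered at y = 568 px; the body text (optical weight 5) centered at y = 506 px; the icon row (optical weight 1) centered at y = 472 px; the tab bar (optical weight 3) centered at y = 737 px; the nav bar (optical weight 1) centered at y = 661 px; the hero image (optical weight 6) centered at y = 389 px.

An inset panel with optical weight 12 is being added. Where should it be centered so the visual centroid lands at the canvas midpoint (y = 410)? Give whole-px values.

With the inset panel, Σw becomes 5 + 5 + 1 + 3 + 1 + 6 + 12 = 33.
Along y: (11048 + 12·y) / 33 = 410 (existing moment 5·568 + 5·506 + 1·472 + 3·737 + 1·661 + 6·389 = 11048) ⇒ y = (13530 − 11048) / 12 ≈ 206.83.

y ≈ 207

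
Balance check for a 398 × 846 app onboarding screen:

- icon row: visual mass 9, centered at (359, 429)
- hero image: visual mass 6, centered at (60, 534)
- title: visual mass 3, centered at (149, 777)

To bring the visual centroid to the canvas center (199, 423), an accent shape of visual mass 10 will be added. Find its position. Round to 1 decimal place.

(153.4, 244.8)

New total weight: (9 + 6 + 3) + 10 = 28.
x: need Σw·x = 28·199 = 5572. Existing = 9·359 + 6·60 + 3·149 = 4038. Remainder 1534 / 10 ≈ 153.40.
y: need Σw·y = 28·423 = 11844. Existing = 9·429 + 6·534 + 3·777 = 9396. Remainder 2448 / 10 ≈ 244.80.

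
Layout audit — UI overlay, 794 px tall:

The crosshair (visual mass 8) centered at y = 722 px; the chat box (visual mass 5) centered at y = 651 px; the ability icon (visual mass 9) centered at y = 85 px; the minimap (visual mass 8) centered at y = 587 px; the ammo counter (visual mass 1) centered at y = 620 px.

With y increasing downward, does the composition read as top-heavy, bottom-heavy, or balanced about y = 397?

Weights sum to 8 + 5 + 9 + 8 + 1 = 31.
Σw·y = 8·722 + 5·651 + 9·85 + 8·587 + 1·620 = 15112, so ȳ = 15112/31 ≈ 487.48.
487.5 vs midline 397 → bottom-heavy.

bottom-heavy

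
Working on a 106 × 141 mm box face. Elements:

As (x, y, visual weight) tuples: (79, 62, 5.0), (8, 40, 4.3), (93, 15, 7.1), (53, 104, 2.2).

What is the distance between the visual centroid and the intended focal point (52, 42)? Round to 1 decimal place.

Weights sum to 5.0 + 4.3 + 7.1 + 2.2 = 18.6.
x-moment: 5.0·79 + 4.3·8 + 7.1·93 + 2.2·53 = 1206.3; centroid 1206.3/18.6 ≈ 64.85.
y-moment: 5.0·62 + 4.3·40 + 7.1·15 + 2.2·104 = 817.3; centroid 817.3/18.6 ≈ 43.94.
From (52, 42): dx = 12.85, dy = 1.94, so the distance is √(dx²+dy²) ≈ 13.00.

≈ 13.0 mm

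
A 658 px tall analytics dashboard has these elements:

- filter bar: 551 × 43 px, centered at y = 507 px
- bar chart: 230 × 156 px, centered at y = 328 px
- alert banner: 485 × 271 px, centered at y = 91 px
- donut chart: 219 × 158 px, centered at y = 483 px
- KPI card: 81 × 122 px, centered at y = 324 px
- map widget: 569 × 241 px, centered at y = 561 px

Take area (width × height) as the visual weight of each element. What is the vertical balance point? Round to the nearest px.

y ≈ 356

Areas: filter bar 551·43 = 23693, bar chart 230·156 = 35880, alert banner 485·271 = 131435, donut chart 219·158 = 34602, KPI card 81·122 = 9882, map widget 569·241 = 137129. Total weight = 372621.
y: (23693·507 + 35880·328 + 131435·91 + 34602·483 + 9882·324 + 137129·561) / 372621 = 132585479 / 372621 ≈ 355.82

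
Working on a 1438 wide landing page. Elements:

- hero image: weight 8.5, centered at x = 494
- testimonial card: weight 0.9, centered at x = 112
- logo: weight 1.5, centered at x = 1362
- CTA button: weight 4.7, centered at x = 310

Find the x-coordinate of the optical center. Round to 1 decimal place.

Weights sum to 8.5 + 0.9 + 1.5 + 4.7 = 15.6.
x: (8.5·494 + 0.9·112 + 1.5·1362 + 4.7·310) / 15.6 = 7799.8 / 15.6 ≈ 499.99

x ≈ 500.0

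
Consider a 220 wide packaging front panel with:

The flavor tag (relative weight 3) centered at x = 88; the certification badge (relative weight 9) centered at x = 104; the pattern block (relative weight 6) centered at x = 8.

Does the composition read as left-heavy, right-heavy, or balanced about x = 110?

left-heavy

Total weight = 3 + 9 + 6 = 18.
Σw·x = 3·88 + 9·104 + 6·8 = 1248, so x̄ = 1248/18 ≈ 69.33.
Since 69.3 is left of 110, the composition reads left-heavy.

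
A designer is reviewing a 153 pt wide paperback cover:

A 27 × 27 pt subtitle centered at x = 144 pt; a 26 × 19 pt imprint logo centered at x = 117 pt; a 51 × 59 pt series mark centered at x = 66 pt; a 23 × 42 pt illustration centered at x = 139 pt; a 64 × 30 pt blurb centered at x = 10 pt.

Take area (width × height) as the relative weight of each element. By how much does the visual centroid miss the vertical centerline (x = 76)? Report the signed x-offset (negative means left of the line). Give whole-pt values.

Taking area as weight: subtitle 27·27 = 729, imprint logo 26·19 = 494, series mark 51·59 = 3009, illustration 23·42 = 966, blurb 64·30 = 1920. Sum 7118.
Σw·x = 729·144 + 494·117 + 3009·66 + 966·139 + 1920·10 = 514842, so x̄ = 514842/7118 ≈ 72.33.
Difference: 72.33 − 76 ≈ -3.67.

≈ -4 pt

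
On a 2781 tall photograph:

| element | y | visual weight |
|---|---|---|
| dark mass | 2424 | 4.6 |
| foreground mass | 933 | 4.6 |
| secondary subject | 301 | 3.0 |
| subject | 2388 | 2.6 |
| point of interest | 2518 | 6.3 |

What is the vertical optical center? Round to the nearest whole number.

y ≈ 1821

Σw = 4.6 + 4.6 + 3.0 + 2.6 + 6.3 = 21.1.
Σw·y = 4.6·2424 + 4.6·933 + 3.0·301 + 2.6·2388 + 6.3·2518 = 38417.4, so ȳ = 38417.4/21.1 ≈ 1820.73.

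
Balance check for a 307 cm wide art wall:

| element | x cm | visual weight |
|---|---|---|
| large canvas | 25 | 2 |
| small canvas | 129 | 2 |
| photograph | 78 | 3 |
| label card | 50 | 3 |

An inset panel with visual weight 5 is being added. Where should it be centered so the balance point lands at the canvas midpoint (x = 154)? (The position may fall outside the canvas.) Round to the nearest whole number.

With the inset panel, Σw becomes 2 + 2 + 3 + 3 + 5 = 15.
x: need Σw·x = 15·154 = 2310. Existing = 2·25 + 2·129 + 3·78 + 3·50 = 692. Remainder 1618 / 5 ≈ 323.60.

x ≈ 324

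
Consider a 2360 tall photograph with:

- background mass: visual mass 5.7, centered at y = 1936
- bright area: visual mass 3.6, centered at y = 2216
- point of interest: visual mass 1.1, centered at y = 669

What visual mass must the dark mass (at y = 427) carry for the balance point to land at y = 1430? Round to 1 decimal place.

w ≈ 4.9

Existing Σw = 10.4 (5.7 + 3.6 + 1.1); existing moment 5.7·1936 + 3.6·2216 + 1.1·669 = 19748.7.
Set Σw·y/Σw = 1430: (19748.7 + 427w) = 1430·(10.4 + w).
Solving: w = (1430·10.4 − 19748.7) / (427 − 1430) = -4876.7 / -1003 ≈ 4.86.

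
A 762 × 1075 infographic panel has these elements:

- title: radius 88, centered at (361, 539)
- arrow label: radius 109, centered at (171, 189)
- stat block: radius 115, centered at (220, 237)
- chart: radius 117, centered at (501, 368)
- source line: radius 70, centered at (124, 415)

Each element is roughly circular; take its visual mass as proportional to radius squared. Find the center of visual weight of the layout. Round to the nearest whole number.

r² weights: title 88² = 7744, arrow label 109² = 11881, stat block 115² = 13225, chart 117² = 13689, source line 70² = 4900. Total = 51439.
x-moment: 7744·361 + 11881·171 + 13225·220 + 13689·501 + 4900·124 = 15202524; centroid 15202524/51439 ≈ 295.54.
y-moment: 7744·539 + 11881·189 + 13225·237 + 13689·368 + 4900·415 = 16624902; centroid 16624902/51439 ≈ 323.20.

(296, 323)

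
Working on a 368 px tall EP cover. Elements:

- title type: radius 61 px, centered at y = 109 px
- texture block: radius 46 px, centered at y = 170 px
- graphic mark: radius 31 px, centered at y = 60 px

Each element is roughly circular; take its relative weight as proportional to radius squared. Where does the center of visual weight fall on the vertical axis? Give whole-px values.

Weights ∝ r²: title type 61² = 3721, texture block 46² = 2116, graphic mark 31² = 961; Σw = 6798.
y-moment: 3721·109 + 2116·170 + 961·60 = 822969; centroid 822969/6798 ≈ 121.06.

y ≈ 121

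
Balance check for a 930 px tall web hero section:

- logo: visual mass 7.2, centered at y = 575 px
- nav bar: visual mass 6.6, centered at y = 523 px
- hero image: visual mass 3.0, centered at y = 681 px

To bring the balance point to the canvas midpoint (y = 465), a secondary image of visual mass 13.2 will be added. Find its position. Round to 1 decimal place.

y ≈ 326.9

With the secondary image, Σw becomes 7.2 + 6.6 + 3.0 + 13.2 = 30.0.
y: target moment 30.0×465 = 13950.0; current 7.2·575 + 6.6·523 + 3.0·681 = 9634.8; the secondary image supplies 4315.2, so y = 4315.2/13.2 ≈ 326.91.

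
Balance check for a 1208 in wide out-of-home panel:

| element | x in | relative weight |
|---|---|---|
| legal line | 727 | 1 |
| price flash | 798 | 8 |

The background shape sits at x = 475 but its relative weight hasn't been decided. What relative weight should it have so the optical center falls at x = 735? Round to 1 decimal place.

Fixed elements: Σw = 1 + 8 = 9, Σw·x = 1·727 + 8·798 = 7111.
For the centroid to hit 735: (7111 + w·475) / (9 + w) = 735.
So w = (735·9 − 7111)/(475 − 735) = -496/-260 ≈ 1.91.

w ≈ 1.9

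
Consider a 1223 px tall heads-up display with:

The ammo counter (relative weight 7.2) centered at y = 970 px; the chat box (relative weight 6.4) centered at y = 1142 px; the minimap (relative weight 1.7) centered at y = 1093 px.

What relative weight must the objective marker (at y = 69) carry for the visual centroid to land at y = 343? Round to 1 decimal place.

w ≈ 39.8

Fixed elements: Σw = 7.2 + 6.4 + 1.7 = 15.3, Σw·y = 7.2·970 + 6.4·1142 + 1.7·1093 = 16150.9.
For the centroid to hit 343: (16150.9 + w·69) / (15.3 + w) = 343.
Solving: w = (343·15.3 − 16150.9) / (69 − 343) = -10903.0 / -274 ≈ 39.79.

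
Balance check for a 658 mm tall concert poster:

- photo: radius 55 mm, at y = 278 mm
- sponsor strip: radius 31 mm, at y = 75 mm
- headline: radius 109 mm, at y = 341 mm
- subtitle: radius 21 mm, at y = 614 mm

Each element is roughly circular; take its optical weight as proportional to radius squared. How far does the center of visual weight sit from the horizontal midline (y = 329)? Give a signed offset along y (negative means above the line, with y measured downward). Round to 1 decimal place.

r² weights: photo 55² = 3025, sponsor strip 31² = 961, headline 109² = 11881, subtitle 21² = 441. Total = 16308.
Σw·y = 3025·278 + 961·75 + 11881·341 + 441·614 = 5235220, so ȳ = 5235220/16308 ≈ 321.02.
Against y = 329, that's 321.02 − 329 = -7.98.

≈ -8.0 mm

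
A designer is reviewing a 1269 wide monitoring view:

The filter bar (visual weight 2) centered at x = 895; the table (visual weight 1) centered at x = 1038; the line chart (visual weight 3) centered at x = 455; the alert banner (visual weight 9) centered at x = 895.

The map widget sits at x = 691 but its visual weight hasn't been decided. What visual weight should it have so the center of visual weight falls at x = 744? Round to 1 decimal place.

w ≈ 20.5

Fixed elements: Σw = 2 + 1 + 3 + 9 = 15, Σw·x = 2·895 + 1·1038 + 3·455 + 9·895 = 12248.
Balance at x = 744 requires (12248 + w·691) / (15 + w) = 744.
So w = (744·15 − 12248)/(691 − 744) = -1088/-53 ≈ 20.53.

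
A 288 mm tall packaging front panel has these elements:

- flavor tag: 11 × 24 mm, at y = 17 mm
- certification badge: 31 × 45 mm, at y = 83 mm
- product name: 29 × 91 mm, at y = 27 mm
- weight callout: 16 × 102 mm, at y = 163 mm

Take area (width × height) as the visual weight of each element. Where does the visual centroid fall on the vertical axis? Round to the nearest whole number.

Areas → weights: flavor tag 11·24 = 264, certification badge 31·45 = 1395, product name 29·91 = 2639, weight callout 16·102 = 1632; Σw = 5930.
y-moment: 264·17 + 1395·83 + 2639·27 + 1632·163 = 457542; centroid 457542/5930 ≈ 77.16.

y ≈ 77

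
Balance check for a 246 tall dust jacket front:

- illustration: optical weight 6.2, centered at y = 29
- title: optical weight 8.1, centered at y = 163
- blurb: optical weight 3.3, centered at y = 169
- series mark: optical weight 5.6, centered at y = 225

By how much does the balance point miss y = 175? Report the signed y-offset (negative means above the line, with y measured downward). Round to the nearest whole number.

≈ -32

Σw = 6.2 + 8.1 + 3.3 + 5.6 = 23.2.
y-moment: 6.2·29 + 8.1·163 + 3.3·169 + 5.6·225 = 3317.8; centroid 3317.8/23.2 ≈ 143.01.
Difference: 143.01 − 175 ≈ -31.99.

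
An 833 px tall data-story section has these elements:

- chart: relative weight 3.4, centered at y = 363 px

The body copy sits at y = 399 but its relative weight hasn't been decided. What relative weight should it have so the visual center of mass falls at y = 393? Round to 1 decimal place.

w ≈ 17.0

The single fixed element contributes weight 3.4, moment 3.4·363 = 1234.2.
Balance at y = 393 requires (1234.2 + w·399) / (3.4 + w) = 393.
So w = (393·3.4 − 1234.2)/(399 − 393) = 102.0/6 ≈ 17.00.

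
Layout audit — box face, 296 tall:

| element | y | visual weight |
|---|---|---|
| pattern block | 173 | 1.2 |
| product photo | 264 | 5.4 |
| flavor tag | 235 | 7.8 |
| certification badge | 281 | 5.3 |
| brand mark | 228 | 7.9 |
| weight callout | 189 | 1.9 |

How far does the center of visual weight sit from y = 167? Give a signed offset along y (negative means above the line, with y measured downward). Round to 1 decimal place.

Weights sum to 1.2 + 5.4 + 7.8 + 5.3 + 7.9 + 1.9 = 29.5.
y: (1.2·173 + 5.4·264 + 7.8·235 + 5.3·281 + 7.9·228 + 1.9·189) / 29.5 = 7115.8 / 29.5 ≈ 241.21
Offset from y = 167: 241.21 − 167 ≈ 74.21.

≈ 74.2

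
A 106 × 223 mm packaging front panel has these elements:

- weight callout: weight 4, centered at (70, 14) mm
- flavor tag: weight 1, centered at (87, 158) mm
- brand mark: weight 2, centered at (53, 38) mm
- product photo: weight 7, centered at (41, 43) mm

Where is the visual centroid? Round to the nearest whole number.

Total weight = 4 + 1 + 2 + 7 = 14.
x-moment: 4·70 + 1·87 + 2·53 + 7·41 = 760; centroid 760/14 ≈ 54.29.
y-moment: 4·14 + 1·158 + 2·38 + 7·43 = 591; centroid 591/14 ≈ 42.21.

(54, 42)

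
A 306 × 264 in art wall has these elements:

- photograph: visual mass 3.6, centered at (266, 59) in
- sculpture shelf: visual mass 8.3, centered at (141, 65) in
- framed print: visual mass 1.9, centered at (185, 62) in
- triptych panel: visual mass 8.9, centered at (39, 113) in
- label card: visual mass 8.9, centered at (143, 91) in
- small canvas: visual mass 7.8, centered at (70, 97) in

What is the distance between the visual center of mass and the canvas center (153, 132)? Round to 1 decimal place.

Σw = 3.6 + 8.3 + 1.9 + 8.9 + 8.9 + 7.8 = 39.4.
Σw·x = 3.6·266 + 8.3·141 + 1.9·185 + 8.9·39 + 8.9·143 + 7.8·70 = 4645.2, so x̄ = 4645.2/39.4 ≈ 117.90.
Σw·y = 3.6·59 + 8.3·65 + 1.9·62 + 8.9·113 + 8.9·91 + 7.8·97 = 3441.9, so ȳ = 3441.9/39.4 ≈ 87.36.
From (153, 132): dx = -35.10, dy = -44.64, so the distance is √(dx²+dy²) ≈ 56.79.

≈ 56.8 in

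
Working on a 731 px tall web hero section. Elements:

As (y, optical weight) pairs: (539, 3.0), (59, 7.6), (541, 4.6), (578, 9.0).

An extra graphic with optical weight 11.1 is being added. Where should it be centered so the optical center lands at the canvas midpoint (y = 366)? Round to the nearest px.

y ≈ 285

New total weight: (3.0 + 7.6 + 4.6 + 9.0) + 11.1 = 35.3.
y: need Σw·y = 35.3·366 = 12919.8. Existing = 3.0·539 + 7.6·59 + 4.6·541 + 9.0·578 = 9756.0. Remainder 3163.8 / 11.1 ≈ 285.03.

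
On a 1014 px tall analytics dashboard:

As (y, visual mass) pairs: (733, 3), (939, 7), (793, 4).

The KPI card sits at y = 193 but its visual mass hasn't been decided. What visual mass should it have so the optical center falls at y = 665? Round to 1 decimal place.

w ≈ 5.6

Known weights sum to 3 + 7 + 4 = 14; their moment is 3·733 + 7·939 + 4·793 = 11944.
Set Σw·y/Σw = 665: (11944 + 193w) = 665·(14 + w).
So w = (665·14 − 11944)/(193 − 665) = -2634/-472 ≈ 5.58.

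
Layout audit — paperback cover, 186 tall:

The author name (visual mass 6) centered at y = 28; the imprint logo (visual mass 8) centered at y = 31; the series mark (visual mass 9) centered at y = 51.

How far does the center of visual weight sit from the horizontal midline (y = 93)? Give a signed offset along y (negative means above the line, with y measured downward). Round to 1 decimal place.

≈ -55.0

Total weight = 6 + 8 + 9 = 23.
Σw·y = 6·28 + 8·31 + 9·51 = 875, so ȳ = 875/23 ≈ 38.04.
Against y = 93, that's 38.04 − 93 = -54.96.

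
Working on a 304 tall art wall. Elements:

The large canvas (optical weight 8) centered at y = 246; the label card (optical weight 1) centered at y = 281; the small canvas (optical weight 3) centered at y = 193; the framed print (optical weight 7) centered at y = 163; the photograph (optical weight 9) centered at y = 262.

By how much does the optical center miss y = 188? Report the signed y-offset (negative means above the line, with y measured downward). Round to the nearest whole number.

Total weight = 8 + 1 + 3 + 7 + 9 = 28.
y: (8·246 + 1·281 + 3·193 + 7·163 + 9·262) / 28 = 6327 / 28 ≈ 225.96
Difference: 225.96 − 188 ≈ 37.96.

≈ 38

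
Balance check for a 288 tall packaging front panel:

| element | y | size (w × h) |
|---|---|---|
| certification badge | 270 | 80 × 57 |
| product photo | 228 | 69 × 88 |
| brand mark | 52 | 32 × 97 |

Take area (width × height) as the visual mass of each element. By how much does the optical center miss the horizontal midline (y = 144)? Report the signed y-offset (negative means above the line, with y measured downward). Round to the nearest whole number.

≈ 58

Areas → weights: certification badge 80·57 = 4560, product photo 69·88 = 6072, brand mark 32·97 = 3104; Σw = 13736.
y: (4560·270 + 6072·228 + 3104·52) / 13736 = 2777024 / 13736 ≈ 202.17
Offset from y = 144: 202.17 − 144 ≈ 58.17.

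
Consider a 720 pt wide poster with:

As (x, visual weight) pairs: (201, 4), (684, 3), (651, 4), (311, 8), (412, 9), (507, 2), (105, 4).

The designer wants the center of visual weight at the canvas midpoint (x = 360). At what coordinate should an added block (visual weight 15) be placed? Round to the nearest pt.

After adding the added block, total weight = 4 + 3 + 4 + 8 + 9 + 2 + 4 + 15 = 49.
x: target moment 49×360 = 17640; current 4·201 + 3·684 + 4·651 + 8·311 + 9·412 + 2·507 + 4·105 = 13090; the added block supplies 4550, so x = 4550/15 ≈ 303.33.

x ≈ 303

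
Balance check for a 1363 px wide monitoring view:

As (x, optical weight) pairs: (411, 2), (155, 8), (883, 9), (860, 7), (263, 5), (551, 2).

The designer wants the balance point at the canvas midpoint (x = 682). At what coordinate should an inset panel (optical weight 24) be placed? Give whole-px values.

With the inset panel, Σw becomes 2 + 8 + 9 + 7 + 5 + 2 + 24 = 57.
Along x: (18446 + 24·x) / 57 = 682 (existing moment 2·411 + 8·155 + 9·883 + 7·860 + 5·263 + 2·551 = 18446) ⇒ x = (38874 − 18446) / 24 ≈ 851.17.

x ≈ 851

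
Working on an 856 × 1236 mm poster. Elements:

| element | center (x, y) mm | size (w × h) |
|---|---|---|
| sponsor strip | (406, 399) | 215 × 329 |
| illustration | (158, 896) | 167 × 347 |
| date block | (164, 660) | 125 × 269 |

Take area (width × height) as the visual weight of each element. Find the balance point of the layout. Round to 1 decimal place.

(267.3, 630.5)

Areas: sponsor strip 215·329 = 70735, illustration 167·347 = 57949, date block 125·269 = 33625. Total weight = 162309.
x-moment: 70735·406 + 57949·158 + 33625·164 = 43388852; centroid 43388852/162309 ≈ 267.32.
y-moment: 70735·399 + 57949·896 + 33625·660 = 102338069; centroid 102338069/162309 ≈ 630.51.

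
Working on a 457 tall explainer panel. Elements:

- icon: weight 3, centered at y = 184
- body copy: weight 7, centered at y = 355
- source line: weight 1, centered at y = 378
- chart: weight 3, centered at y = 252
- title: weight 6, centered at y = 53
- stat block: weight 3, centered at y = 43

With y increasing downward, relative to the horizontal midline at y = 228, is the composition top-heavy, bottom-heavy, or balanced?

Weights sum to 3 + 7 + 1 + 3 + 6 + 3 = 23.
y: moment 4618 / weight 23 ≈ 200.78
200.8 vs midline 228 → top-heavy.

top-heavy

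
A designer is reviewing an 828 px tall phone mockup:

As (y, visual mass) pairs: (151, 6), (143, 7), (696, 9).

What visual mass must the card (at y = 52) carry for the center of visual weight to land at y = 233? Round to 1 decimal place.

w ≈ 16.8

Known weights sum to 6 + 7 + 9 = 22; their moment is 6·151 + 7·143 + 9·696 = 8171.
For the centroid to hit 233: (8171 + w·52) / (22 + w) = 233.
Solving: w = (233·22 − 8171) / (52 − 233) = -3045 / -181 ≈ 16.82.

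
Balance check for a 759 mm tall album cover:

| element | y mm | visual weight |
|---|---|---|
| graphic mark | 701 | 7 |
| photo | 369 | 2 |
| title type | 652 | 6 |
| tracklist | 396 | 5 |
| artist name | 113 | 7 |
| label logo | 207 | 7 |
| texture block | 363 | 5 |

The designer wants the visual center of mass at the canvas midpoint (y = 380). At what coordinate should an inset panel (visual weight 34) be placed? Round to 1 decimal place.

y ≈ 357.3

After adding the inset panel, total weight = 7 + 2 + 6 + 5 + 7 + 7 + 5 + 34 = 73.
Along y: (15592 + 34·y) / 73 = 380 (existing moment 7·701 + 2·369 + 6·652 + 5·396 + 7·113 + 7·207 + 5·363 = 15592) ⇒ y = (27740 − 15592) / 34 ≈ 357.29.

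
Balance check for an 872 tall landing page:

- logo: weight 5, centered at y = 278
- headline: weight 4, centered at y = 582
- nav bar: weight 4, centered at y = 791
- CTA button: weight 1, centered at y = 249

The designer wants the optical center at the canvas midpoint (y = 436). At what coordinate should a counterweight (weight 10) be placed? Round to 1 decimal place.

With the counterweight, Σw becomes 5 + 4 + 4 + 1 + 10 = 24.
y: need Σw·y = 24·436 = 10464. Existing = 5·278 + 4·582 + 4·791 + 1·249 = 7131. Remainder 3333 / 10 ≈ 333.30.

y ≈ 333.3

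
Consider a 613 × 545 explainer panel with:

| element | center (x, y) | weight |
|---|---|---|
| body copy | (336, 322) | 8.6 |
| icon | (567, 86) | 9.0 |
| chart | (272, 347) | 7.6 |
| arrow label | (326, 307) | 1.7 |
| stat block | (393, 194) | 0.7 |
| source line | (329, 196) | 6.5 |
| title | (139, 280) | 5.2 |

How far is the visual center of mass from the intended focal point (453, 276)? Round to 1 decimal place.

≈ 108.1

Total weight = 8.6 + 9.0 + 7.6 + 1.7 + 0.7 + 6.5 + 5.2 = 39.3.
x: moment 13750.4 / weight 39.3 ≈ 349.88
y: moment 9568.1 / weight 39.3 ≈ 243.46
Offset from (453, 276): Δx ≈ -103.12, Δy ≈ -32.54; distance = √(Δx² + Δy²) ≈ 108.13.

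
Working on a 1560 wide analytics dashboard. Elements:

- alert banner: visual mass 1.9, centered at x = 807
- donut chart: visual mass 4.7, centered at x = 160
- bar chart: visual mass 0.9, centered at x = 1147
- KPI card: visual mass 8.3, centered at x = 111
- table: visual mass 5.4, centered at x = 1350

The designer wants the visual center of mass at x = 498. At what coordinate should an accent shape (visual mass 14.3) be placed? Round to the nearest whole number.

x ≈ 430

With the accent shape, Σw becomes 1.9 + 4.7 + 0.9 + 8.3 + 5.4 + 14.3 = 35.5.
x: target moment 35.5×498 = 17679.0; current 1.9·807 + 4.7·160 + 0.9·1147 + 8.3·111 + 5.4·1350 = 11528.9; the accent shape supplies 6150.1, so x = 6150.1/14.3 ≈ 430.08.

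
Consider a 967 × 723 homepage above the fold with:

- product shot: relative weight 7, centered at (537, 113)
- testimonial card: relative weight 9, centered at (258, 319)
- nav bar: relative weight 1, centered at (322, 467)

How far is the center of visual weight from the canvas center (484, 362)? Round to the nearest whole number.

≈ 160

Σw = 7 + 9 + 1 = 17.
x-moment: 7·537 + 9·258 + 1·322 = 6403; centroid 6403/17 ≈ 376.65.
y-moment: 7·113 + 9·319 + 1·467 = 4129; centroid 4129/17 ≈ 242.88.
From (484, 362): dx = -107.35, dy = -119.12, so the distance is √(dx²+dy²) ≈ 160.35.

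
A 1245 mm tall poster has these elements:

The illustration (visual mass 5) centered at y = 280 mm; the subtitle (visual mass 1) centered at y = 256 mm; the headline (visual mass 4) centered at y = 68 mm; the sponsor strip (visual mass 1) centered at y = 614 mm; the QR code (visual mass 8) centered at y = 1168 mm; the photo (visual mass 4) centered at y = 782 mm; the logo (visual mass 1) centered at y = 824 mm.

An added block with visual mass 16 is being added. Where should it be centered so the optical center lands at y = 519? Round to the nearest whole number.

New total weight: (5 + 1 + 4 + 1 + 8 + 4 + 1) + 16 = 40.
Along y: (15838 + 16·y) / 40 = 519 (existing moment 5·280 + 1·256 + 4·68 + 1·614 + 8·1168 + 4·782 + 1·824 = 15838) ⇒ y = (20760 − 15838) / 16 ≈ 307.62.

y ≈ 308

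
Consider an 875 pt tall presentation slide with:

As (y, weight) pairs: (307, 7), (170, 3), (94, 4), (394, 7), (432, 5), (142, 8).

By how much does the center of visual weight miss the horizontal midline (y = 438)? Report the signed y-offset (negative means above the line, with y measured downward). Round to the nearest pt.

≈ -171 pt

Σw = 7 + 3 + 4 + 7 + 5 + 8 = 34.
Σw·y = 7·307 + 3·170 + 4·94 + 7·394 + 5·432 + 8·142 = 9089, so ȳ = 9089/34 ≈ 267.32.
Difference: 267.32 − 438 ≈ -170.68.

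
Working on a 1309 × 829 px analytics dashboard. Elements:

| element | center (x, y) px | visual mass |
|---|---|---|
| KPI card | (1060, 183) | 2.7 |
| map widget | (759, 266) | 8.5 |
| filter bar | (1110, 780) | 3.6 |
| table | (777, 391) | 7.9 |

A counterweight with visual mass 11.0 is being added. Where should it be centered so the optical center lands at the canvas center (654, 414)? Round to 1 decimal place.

After adding the counterweight, total weight = 2.7 + 8.5 + 3.6 + 7.9 + 11.0 = 33.7.
Along x: (19447.8 + 11.0·x) / 33.7 = 654 (existing moment 2.7·1060 + 8.5·759 + 3.6·1110 + 7.9·777 = 19447.8) ⇒ x = (22039.8 − 19447.8) / 11.0 ≈ 235.64.
Along y: (8652.0 + 11.0·y) / 33.7 = 414 (existing moment 2.7·183 + 8.5·266 + 3.6·780 + 7.9·391 = 8652.0) ⇒ y = (13951.8 − 8652.0) / 11.0 ≈ 481.80.

(235.6, 481.8)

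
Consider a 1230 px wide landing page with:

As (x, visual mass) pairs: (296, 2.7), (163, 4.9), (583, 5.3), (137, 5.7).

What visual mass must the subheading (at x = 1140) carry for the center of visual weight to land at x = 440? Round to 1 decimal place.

w ≈ 3.9

Fixed elements: Σw = 2.7 + 4.9 + 5.3 + 5.7 = 18.6, Σw·x = 2.7·296 + 4.9·163 + 5.3·583 + 5.7·137 = 5468.7.
Balance at x = 440 requires (5468.7 + w·1140) / (18.6 + w) = 440.
So w = (440·18.6 − 5468.7)/(1140 − 440) = 2715.3/700 ≈ 3.88.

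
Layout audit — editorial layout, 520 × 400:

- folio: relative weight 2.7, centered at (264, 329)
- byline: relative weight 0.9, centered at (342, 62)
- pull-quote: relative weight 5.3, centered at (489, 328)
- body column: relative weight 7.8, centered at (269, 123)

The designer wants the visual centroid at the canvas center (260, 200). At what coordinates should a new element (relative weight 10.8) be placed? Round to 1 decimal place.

After adding the new element, total weight = 2.7 + 0.9 + 5.3 + 7.8 + 10.8 = 27.5.
Along x: (5710.5 + 10.8·x) / 27.5 = 260 (existing moment 2.7·264 + 0.9·342 + 5.3·489 + 7.8·269 = 5710.5) ⇒ x = (7150.0 − 5710.5) / 10.8 ≈ 133.29.
Along y: (3641.9 + 10.8·y) / 27.5 = 200 (existing moment 2.7·329 + 0.9·62 + 5.3·328 + 7.8·123 = 3641.9) ⇒ y = (5500.0 − 3641.9) / 10.8 ≈ 172.05.

(133.3, 172.0)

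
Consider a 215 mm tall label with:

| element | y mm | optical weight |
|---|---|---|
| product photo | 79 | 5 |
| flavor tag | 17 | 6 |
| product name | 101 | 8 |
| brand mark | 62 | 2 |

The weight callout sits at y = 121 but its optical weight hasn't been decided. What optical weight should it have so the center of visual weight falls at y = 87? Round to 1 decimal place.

w ≈ 11.7

Existing Σw = 21 (5 + 6 + 8 + 2); existing moment 5·79 + 6·17 + 8·101 + 2·62 = 1429.
Set Σw·y/Σw = 87: (1429 + 121w) = 87·(21 + w).
Solving: w = (87·21 − 1429) / (121 − 87) = 398 / 34 ≈ 11.71.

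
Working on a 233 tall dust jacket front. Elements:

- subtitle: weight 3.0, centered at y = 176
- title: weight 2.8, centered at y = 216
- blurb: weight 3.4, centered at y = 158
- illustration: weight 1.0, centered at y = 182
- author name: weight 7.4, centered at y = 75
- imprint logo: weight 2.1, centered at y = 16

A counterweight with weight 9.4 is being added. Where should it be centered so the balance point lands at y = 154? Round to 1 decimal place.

New total weight: (3.0 + 2.8 + 3.4 + 1.0 + 7.4 + 2.1) + 9.4 = 29.1.
Along y: (2440.6 + 9.4·y) / 29.1 = 154 (existing moment 3.0·176 + 2.8·216 + 3.4·158 + 1.0·182 + 7.4·75 + 2.1·16 = 2440.6) ⇒ y = (4481.4 − 2440.6) / 9.4 ≈ 217.11.

y ≈ 217.1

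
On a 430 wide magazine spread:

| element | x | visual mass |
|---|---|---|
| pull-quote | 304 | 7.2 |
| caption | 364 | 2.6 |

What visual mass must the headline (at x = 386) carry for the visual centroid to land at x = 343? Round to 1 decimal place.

w ≈ 5.3

Existing Σw = 9.8 (7.2 + 2.6); existing moment 7.2·304 + 2.6·364 = 3135.2.
Set Σw·x/Σw = 343: (3135.2 + 386w) = 343·(9.8 + w).
So w = (343·9.8 − 3135.2)/(386 − 343) = 226.2/43 ≈ 5.26.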